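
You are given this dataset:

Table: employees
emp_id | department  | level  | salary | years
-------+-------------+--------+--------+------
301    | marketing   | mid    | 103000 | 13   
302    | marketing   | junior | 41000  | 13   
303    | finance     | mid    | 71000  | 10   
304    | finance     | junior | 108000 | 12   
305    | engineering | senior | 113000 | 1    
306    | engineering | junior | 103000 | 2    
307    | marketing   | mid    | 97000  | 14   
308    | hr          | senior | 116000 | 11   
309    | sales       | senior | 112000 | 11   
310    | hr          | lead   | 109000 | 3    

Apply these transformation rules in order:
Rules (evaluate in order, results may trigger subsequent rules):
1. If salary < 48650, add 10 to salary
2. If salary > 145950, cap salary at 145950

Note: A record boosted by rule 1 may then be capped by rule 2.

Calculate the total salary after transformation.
973010

Step 1: Apply rule 1 to records with salary < 48650
  - 1 records get bonus of 10
  - Of these, 0 records then exceed 145950 and get capped
Step 2: Apply rule 2 to records with salary > 145950
  - 0 records (original) are capped
Step 3: Calculate final sum = 973010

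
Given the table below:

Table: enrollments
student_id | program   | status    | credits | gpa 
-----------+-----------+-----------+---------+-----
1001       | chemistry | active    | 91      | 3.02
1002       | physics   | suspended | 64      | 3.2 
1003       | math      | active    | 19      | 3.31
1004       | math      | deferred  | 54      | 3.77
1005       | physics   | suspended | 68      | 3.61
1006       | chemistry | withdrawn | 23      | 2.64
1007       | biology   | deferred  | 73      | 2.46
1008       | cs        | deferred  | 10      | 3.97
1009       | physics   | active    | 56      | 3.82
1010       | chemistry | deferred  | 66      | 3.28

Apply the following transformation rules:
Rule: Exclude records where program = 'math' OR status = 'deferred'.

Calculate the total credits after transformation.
302

Step 1: Find records where program = 'math' OR status = 'deferred'
Step 2: 5 records match, summing to 222
Step 3: Original sum: 524
Step 4: Remaining sum = 524 - 222 = 302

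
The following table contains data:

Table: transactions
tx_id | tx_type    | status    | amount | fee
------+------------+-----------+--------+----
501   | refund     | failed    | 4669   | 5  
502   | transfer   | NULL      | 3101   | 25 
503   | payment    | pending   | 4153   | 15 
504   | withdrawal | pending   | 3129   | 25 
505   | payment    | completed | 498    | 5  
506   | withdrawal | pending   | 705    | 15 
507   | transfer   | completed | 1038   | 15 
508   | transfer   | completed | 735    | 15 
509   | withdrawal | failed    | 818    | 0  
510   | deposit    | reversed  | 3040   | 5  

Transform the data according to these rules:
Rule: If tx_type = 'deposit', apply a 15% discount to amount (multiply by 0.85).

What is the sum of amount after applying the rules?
21430.0

Step 1: Records with tx_type = 'deposit' have total amount = 3040
Step 2: Apply multiplier: 3040 × 0.85 = 2584.0
Step 3: Other records total: 18846
Step 4: Final sum = 2584.0 + 18846 = 21430.0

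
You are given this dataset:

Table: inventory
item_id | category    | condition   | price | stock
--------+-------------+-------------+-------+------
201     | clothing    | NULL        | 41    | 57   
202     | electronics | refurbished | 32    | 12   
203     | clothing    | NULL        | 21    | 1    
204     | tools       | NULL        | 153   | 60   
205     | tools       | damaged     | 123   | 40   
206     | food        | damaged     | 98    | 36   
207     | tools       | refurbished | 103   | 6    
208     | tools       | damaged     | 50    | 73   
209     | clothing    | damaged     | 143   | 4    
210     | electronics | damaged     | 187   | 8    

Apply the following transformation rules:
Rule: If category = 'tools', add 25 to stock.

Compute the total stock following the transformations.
397

Step 1: Count records where category = 'tools': 4
Step 2: Total bonus added: 4 × 25 = 100
Step 3: Original sum of stock: 297
Step 4: Final sum = 297 + 100 = 397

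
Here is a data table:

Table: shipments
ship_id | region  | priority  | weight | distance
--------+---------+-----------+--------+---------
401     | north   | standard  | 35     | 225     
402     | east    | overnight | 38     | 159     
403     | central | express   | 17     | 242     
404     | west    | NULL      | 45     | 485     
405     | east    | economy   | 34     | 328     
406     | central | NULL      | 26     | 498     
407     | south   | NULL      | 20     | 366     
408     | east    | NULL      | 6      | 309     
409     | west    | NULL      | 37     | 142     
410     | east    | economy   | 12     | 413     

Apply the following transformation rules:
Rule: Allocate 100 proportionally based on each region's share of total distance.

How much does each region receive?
central: 23.37, east: 38.17, north: 7.1, south: 11.56, west: 19.8

Step 1: Calculate total distance = 3167
Step 2: Calculate each region's proportion:
  central: 740/3167 = 23.37% → 23.37
  east: 1209/3167 = 38.17% → 38.17
  north: 225/3167 = 7.10% → 7.1
  south: 366/3167 = 11.56% → 11.56
  west: 627/3167 = 19.80% → 19.8
Step 3: Verify: sum of allocations ≈ 100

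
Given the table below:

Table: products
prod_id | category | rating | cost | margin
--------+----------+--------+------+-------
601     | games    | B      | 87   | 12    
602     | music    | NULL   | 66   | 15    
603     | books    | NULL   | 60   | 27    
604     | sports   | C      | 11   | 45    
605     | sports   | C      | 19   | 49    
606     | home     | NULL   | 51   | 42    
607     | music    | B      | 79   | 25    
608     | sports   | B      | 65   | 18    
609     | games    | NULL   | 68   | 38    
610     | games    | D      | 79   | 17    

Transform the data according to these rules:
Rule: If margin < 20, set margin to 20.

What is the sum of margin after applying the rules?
306

Step 1: 4 records have margin < 20
Step 2: These records originally summed to 62
Step 3: After setting to minimum: 4 × 20 = 80
Step 4: Unaffected records sum: 226
Step 5: Final sum = 80 + 226 = 306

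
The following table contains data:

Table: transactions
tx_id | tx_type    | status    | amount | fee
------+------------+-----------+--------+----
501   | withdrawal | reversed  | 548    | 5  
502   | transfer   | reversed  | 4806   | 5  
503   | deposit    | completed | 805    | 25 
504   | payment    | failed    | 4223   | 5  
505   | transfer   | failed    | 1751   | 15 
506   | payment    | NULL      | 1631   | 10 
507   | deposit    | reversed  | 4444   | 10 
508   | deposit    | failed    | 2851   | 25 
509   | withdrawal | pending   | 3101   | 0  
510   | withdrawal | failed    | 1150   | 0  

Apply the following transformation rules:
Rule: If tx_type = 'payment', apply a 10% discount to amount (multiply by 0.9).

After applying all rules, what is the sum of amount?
24724.6

Step 1: Records with tx_type = 'payment' have total amount = 5854
Step 2: Apply multiplier: 5854 × 0.9 = 5268.6
Step 3: Other records total: 19456
Step 4: Final sum = 5268.6 + 19456 = 24724.6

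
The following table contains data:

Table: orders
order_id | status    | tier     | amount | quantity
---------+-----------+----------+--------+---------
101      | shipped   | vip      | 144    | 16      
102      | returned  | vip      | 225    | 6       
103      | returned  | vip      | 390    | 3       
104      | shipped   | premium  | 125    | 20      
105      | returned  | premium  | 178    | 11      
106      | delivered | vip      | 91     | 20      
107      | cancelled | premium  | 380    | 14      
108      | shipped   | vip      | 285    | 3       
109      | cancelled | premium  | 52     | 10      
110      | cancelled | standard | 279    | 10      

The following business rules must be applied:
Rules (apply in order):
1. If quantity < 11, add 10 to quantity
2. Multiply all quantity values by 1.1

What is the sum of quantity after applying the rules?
179.3

Step 1: Apply Rule 1 - Add 10 to records with quantity < 11
  - 5 records affected: 32 + (5 × 10) = 82
  - Unaffected records: 81
  - Sum after Rule 1: 163
Step 2: Apply Rule 2 - Multiply all by 1.1
  - 163 × 1.1 = 179.3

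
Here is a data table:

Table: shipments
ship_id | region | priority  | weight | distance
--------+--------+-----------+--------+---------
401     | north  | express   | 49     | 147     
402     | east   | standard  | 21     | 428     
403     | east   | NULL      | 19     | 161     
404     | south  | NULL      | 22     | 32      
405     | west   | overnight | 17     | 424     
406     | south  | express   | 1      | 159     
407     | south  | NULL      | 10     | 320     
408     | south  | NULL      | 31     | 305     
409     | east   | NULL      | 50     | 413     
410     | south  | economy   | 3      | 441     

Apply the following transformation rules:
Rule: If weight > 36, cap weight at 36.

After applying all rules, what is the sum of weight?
196

Step 1: 2 records have weight > 36
Step 2: These records originally summed to 99
Step 3: After capping: 2 × 36 = 72
Step 4: Unaffected records sum: 124
Step 5: Final sum = 72 + 124 = 196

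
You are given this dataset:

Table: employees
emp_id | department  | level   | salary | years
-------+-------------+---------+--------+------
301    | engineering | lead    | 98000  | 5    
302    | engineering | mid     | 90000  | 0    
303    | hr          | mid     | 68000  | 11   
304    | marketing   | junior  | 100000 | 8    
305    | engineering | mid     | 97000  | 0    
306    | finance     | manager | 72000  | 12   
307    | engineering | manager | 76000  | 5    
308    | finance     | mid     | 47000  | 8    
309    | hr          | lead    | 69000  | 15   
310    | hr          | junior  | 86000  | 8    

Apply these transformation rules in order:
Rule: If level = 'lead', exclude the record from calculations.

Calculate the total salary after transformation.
636000

Step 1: Identify records where level = 'lead'
Step 2: The excluded records sum to 167000
Step 3: Original total salary = 803000
Step 4: Remaining total = 803000 - 167000 = 636000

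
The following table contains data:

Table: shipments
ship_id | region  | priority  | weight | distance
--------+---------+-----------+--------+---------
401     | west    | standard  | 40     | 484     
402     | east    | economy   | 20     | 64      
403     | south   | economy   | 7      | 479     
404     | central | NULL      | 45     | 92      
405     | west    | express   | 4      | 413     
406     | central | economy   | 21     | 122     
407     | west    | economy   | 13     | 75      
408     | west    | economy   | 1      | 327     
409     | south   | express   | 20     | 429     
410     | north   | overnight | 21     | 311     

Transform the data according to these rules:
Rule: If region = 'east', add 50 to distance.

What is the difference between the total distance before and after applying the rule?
50

Step 1: Original sum of distance = 2796
Step 2: 1 records have region = 'east'
Step 3: Each affected record changes by 50
Step 4: Total change = 1 × 50 = 50
Step 5: New sum = 2796 + 50 = 2846
Step 6: Difference = |2846 - 2796| = 50
        (Sum increased by 50)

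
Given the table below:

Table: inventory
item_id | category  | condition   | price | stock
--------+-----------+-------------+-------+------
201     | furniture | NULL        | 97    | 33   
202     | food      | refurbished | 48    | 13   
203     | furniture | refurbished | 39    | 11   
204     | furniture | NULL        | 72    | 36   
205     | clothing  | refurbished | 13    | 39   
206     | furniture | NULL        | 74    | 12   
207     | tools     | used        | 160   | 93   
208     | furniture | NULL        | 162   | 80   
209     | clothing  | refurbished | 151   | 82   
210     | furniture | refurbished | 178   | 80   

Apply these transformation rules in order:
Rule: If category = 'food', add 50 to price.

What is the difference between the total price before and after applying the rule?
50

Step 1: Original sum of price = 994
Step 2: 1 records have category = 'food'
Step 3: Each affected record changes by 50
Step 4: Total change = 1 × 50 = 50
Step 5: New sum = 994 + 50 = 1044
Step 6: Difference = |1044 - 994| = 50
        (Sum increased by 50)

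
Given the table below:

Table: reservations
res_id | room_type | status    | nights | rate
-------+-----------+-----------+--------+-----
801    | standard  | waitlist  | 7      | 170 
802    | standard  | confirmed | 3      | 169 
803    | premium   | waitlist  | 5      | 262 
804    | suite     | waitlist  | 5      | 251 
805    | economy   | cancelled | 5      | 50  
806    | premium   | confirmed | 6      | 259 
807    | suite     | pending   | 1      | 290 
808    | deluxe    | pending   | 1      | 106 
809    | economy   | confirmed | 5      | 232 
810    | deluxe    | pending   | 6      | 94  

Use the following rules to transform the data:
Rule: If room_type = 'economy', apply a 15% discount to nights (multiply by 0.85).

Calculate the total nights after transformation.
42.5

Step 1: Records with room_type = 'economy' have total nights = 10
Step 2: Apply multiplier: 10 × 0.85 = 8.5
Step 3: Other records total: 34
Step 4: Final sum = 8.5 + 34 = 42.5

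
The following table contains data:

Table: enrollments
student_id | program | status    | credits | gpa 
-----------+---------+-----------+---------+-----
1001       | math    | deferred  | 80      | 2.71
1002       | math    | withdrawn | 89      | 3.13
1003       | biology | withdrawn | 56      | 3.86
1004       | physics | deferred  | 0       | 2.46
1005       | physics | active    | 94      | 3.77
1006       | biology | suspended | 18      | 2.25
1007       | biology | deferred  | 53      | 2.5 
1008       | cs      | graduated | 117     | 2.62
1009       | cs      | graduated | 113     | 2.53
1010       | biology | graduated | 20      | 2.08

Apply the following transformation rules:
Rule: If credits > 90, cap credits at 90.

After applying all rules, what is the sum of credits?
586

Step 1: 3 records have credits > 90
Step 2: These records originally summed to 324
Step 3: After capping: 3 × 90 = 270
Step 4: Unaffected records sum: 316
Step 5: Final sum = 270 + 316 = 586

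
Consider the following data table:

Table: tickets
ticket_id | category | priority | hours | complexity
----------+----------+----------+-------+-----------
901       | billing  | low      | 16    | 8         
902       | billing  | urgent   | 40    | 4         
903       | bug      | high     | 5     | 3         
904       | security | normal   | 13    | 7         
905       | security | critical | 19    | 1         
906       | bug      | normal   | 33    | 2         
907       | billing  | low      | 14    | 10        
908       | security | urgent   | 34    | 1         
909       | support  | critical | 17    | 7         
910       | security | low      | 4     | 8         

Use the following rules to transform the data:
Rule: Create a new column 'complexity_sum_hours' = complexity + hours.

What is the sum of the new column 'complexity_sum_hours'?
246

Step 1: For each record, compute complexity + hours
Example calculations:
  8 + 16 = 24
  4 + 40 = 44
  3 + 5 = 8
  ...
Step 2: Sum all derived values
Step 3: Total = 246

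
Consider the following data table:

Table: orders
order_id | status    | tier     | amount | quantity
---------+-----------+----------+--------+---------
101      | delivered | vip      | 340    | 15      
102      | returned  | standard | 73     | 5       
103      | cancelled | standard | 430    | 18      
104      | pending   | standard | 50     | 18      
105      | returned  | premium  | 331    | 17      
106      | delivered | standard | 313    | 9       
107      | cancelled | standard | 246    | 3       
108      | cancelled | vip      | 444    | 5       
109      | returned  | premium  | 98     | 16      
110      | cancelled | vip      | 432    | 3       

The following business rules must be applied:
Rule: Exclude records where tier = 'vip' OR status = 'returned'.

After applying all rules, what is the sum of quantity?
48

Step 1: Find records where tier = 'vip' OR status = 'returned'
Step 2: 6 records match, summing to 61
Step 3: Original sum: 109
Step 4: Remaining sum = 109 - 61 = 48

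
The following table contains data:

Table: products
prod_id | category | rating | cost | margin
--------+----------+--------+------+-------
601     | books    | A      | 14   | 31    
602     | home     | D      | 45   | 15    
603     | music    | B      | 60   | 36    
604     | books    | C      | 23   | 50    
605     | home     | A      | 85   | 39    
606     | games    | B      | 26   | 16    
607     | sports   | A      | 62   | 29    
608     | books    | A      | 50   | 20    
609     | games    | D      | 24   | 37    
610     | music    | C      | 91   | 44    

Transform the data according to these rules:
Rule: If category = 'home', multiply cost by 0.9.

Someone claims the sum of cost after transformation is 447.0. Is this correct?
No, the correct result is 467.0.

Step 1: Calculate the correct sum after transformation
Step 2: Apply multiplier 0.9 to records where category = 'home'
Step 3: Correct result = 467.0
Step 4: Claimed result = 447.0
Step 5: 467.0 ≠ 447.0
Conclusion: The claimed result is incorrect. The correct answer is 467.0.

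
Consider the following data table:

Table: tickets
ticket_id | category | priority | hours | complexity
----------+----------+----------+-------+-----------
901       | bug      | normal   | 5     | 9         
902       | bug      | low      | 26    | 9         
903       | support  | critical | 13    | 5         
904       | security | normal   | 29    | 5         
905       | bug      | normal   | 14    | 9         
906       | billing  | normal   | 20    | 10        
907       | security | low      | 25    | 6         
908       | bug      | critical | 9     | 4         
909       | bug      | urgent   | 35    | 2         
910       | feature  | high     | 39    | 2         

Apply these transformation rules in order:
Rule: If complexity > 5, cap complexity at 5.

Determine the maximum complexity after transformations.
5

Step 1: Original maximum complexity = 10
Step 2: Apply cap at 5
Step 3: 5 records had complexity > 5 and were capped
Step 4: Maximum after transformation = 5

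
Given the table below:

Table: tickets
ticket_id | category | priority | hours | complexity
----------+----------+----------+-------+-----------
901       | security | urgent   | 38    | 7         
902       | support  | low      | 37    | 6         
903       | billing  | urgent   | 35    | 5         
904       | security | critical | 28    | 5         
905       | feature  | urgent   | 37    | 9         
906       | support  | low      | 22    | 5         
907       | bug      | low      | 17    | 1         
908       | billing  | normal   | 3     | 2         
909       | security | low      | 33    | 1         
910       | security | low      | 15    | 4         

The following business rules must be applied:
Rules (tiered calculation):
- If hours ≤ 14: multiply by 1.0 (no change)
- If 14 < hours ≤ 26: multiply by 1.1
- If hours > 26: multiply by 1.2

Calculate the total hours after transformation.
312.0

Step 1: Tier 1 (hours ≤ 14): 1 records, sum = 3 × 1.0 = 3.0
Step 2: Tier 2 (14 < hours ≤ 26): 3 records, sum = 54 × 1.1 = 59.4
Step 3: Tier 3 (hours > 26): 6 records, sum = 208 × 1.2 = 249.6
Step 4: Final sum = 3.0 + 59.4 + 249.6 = 312.0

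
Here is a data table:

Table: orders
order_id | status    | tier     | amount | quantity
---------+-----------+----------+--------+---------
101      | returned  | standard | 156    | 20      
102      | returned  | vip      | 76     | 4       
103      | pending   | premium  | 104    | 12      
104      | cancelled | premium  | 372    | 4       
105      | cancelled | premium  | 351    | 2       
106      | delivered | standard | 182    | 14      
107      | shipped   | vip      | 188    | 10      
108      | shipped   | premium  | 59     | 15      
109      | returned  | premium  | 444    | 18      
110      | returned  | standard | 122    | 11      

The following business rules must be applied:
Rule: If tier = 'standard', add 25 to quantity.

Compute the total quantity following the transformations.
185

Step 1: Count records where tier = 'standard': 3
Step 2: Total bonus added: 3 × 25 = 75
Step 3: Original sum of quantity: 110
Step 4: Final sum = 110 + 75 = 185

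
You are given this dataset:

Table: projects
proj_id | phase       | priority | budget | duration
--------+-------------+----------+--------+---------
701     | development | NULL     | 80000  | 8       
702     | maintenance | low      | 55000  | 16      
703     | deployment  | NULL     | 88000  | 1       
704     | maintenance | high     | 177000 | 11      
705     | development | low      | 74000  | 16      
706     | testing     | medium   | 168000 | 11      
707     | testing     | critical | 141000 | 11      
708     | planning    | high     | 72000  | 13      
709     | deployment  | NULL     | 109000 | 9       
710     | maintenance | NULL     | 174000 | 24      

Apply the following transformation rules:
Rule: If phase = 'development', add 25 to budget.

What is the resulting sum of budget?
1138050

Step 1: Count records where phase = 'development': 2
Step 2: Total bonus added: 2 × 25 = 50
Step 3: Original sum of budget: 1138000
Step 4: Final sum = 1138000 + 50 = 1138050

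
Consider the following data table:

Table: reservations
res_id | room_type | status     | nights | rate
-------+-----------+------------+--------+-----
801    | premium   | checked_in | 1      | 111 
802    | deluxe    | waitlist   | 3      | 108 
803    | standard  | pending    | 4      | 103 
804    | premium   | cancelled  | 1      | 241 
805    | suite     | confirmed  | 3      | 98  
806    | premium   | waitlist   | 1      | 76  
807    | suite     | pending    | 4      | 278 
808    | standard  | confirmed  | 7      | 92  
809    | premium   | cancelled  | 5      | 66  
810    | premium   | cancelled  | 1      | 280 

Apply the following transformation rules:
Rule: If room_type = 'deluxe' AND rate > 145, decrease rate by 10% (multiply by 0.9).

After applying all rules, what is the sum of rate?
1453

Step 1: Find records where room_type = 'deluxe' AND rate > 145
Step 2: 0 records match, summing to 0
Step 3: After multiplier: 0 × 0.9 = 0.0
Step 4: Unaffected records sum: 1453
Step 5: Final sum = 0.0 + 1453 = 1453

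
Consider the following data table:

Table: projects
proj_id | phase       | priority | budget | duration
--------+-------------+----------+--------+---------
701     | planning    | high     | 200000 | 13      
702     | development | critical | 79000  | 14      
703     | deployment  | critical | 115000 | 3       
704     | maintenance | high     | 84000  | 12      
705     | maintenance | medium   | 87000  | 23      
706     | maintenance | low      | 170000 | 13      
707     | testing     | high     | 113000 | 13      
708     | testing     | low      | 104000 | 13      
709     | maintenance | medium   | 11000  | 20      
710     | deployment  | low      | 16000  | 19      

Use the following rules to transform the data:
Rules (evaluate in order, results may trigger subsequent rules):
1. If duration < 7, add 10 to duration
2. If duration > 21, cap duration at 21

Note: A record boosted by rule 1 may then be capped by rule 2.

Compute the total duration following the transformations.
151

Step 1: Apply rule 1 to records with duration < 7
  - 1 records get bonus of 10
  - Of these, 0 records then exceed 21 and get capped
Step 2: Apply rule 2 to records with duration > 21
  - 1 records (original) are capped
Step 3: Calculate final sum = 151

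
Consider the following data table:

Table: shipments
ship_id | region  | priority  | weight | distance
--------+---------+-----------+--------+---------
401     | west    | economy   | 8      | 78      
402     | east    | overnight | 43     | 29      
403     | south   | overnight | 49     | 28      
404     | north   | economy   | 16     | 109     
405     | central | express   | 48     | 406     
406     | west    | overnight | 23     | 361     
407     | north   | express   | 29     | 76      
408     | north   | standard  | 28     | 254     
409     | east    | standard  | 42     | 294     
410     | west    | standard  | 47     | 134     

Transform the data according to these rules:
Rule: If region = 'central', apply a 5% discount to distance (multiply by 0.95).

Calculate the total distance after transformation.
1748.7

Step 1: Records with region = 'central' have total distance = 406
Step 2: Apply multiplier: 406 × 0.95 = 385.7
Step 3: Other records total: 1363
Step 4: Final sum = 385.7 + 1363 = 1748.7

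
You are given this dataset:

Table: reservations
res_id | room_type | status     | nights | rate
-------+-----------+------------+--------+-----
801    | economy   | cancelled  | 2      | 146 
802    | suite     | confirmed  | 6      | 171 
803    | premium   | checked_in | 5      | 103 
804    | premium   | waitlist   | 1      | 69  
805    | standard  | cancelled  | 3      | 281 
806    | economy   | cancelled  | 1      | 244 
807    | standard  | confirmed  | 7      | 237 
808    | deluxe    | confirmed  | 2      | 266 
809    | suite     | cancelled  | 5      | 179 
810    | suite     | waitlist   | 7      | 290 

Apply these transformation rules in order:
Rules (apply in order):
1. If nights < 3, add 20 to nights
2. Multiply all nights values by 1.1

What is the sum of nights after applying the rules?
130.9

Step 1: Apply Rule 1 - Add 20 to records with nights < 3
  - 4 records affected: 6 + (4 × 20) = 86
  - Unaffected records: 33
  - Sum after Rule 1: 119
Step 2: Apply Rule 2 - Multiply all by 1.1
  - 119 × 1.1 = 130.9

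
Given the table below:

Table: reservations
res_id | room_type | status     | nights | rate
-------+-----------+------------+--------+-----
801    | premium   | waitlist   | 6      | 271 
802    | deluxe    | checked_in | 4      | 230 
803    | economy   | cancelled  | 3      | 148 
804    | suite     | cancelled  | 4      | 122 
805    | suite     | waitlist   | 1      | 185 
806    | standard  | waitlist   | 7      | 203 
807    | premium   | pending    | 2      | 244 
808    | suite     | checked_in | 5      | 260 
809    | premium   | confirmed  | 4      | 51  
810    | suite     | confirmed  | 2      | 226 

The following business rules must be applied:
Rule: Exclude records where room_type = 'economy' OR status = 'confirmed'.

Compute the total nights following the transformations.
29

Step 1: Find records where room_type = 'economy' OR status = 'confirmed'
Step 2: 3 records match, summing to 9
Step 3: Original sum: 38
Step 4: Remaining sum = 38 - 9 = 29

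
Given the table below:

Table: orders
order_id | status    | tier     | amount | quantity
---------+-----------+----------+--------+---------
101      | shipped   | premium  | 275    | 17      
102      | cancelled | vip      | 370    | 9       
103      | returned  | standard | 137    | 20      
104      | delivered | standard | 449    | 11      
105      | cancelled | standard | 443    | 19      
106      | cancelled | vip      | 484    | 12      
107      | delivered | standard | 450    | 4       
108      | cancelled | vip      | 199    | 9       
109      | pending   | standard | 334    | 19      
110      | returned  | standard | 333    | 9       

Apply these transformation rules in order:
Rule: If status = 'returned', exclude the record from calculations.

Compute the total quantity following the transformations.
100

Step 1: Identify records where status = 'returned'
Step 2: The excluded records sum to 29
Step 3: Original total quantity = 129
Step 4: Remaining total = 129 - 29 = 100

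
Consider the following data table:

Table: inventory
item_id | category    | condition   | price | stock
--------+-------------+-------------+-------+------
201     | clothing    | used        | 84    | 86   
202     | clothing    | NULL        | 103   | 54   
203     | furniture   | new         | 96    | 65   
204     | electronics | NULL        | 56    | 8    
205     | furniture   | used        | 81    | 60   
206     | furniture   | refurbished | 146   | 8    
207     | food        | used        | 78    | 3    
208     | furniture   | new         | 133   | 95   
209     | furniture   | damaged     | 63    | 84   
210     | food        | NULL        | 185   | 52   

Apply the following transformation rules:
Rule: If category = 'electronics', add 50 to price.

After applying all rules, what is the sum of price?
1075

Step 1: Count records where category = 'electronics': 1
Step 2: Total bonus added: 1 × 50 = 50
Step 3: Original sum of price: 1025
Step 4: Final sum = 1025 + 50 = 1075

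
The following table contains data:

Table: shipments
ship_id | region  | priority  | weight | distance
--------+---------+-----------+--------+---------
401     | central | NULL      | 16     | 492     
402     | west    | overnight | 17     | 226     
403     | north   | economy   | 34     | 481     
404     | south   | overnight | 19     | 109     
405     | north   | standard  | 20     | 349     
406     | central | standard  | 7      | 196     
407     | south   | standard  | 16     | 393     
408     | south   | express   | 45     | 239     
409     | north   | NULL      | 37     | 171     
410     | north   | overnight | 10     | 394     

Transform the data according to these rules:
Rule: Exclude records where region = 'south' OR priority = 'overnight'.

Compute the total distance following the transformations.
1689

Step 1: Find records where region = 'south' OR priority = 'overnight'
Step 2: 5 records match, summing to 1361
Step 3: Original sum: 3050
Step 4: Remaining sum = 3050 - 1361 = 1689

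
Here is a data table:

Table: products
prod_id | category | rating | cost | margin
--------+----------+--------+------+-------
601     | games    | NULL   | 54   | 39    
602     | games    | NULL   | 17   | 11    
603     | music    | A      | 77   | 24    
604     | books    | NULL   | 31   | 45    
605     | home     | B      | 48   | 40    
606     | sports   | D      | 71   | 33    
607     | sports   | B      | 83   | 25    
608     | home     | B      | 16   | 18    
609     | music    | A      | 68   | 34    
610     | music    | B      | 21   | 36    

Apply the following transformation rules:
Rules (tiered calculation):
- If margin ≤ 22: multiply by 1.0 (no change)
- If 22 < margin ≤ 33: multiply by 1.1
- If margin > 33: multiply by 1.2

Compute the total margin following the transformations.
352.0

Step 1: Tier 1 (margin ≤ 22): 2 records, sum = 29 × 1.0 = 29.0
Step 2: Tier 2 (22 < margin ≤ 33): 3 records, sum = 82 × 1.1 = 90.2
Step 3: Tier 3 (margin > 33): 5 records, sum = 194 × 1.2 = 232.8
Step 4: Final sum = 29.0 + 90.2 + 232.8 = 352.0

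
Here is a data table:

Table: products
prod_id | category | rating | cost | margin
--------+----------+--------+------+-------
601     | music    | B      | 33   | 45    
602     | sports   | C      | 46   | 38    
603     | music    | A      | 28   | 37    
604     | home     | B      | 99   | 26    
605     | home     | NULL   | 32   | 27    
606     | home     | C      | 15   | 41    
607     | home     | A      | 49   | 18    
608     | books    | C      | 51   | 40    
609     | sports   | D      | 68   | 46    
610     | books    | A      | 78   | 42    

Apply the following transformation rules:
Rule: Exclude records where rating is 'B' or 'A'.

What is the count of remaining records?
5

Step 1: Count records to exclude
  - 2 (B) + 3 (A) = 5 records
Step 2: Total records: 10
Step 3: Remaining = 10 - 5 = 5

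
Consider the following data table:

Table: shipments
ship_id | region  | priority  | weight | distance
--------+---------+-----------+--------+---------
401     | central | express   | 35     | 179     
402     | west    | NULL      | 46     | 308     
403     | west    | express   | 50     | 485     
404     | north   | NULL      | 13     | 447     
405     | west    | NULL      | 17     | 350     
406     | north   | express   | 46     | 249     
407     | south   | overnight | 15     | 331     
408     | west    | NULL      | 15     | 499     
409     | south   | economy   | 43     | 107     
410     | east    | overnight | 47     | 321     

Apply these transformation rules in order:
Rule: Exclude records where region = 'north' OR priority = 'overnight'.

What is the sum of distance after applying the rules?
1928

Step 1: Find records where region = 'north' OR priority = 'overnight'
Step 2: 4 records match, summing to 1348
Step 3: Original sum: 3276
Step 4: Remaining sum = 3276 - 1348 = 1928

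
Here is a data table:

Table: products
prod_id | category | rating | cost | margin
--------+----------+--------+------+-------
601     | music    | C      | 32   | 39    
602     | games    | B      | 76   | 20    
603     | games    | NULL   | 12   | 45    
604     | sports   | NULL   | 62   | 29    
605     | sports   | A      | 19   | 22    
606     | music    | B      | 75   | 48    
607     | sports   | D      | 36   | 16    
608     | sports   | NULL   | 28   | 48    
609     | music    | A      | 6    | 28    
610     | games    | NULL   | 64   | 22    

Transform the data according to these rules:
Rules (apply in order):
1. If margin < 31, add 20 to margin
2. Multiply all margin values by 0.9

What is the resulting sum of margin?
393.3

Step 1: Apply Rule 1 - Add 20 to records with margin < 31
  - 6 records affected: 137 + (6 × 20) = 257
  - Unaffected records: 180
  - Sum after Rule 1: 437
Step 2: Apply Rule 2 - Multiply all by 0.9
  - 437 × 0.9 = 393.3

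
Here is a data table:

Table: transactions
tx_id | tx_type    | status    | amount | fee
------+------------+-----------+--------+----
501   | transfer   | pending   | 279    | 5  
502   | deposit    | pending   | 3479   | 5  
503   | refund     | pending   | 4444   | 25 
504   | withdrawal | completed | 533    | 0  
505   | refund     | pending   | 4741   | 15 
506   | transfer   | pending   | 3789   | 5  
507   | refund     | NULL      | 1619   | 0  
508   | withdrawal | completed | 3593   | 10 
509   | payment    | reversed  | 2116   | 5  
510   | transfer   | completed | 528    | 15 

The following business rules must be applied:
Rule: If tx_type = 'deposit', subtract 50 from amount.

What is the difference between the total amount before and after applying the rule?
50

Step 1: Original sum of amount = 25121
Step 2: 1 records have tx_type = 'deposit'
Step 3: Each affected record changes by -50
Step 4: Total change = 1 × -50 = -50
Step 5: New sum = 25121 + -50 = 25071
Step 6: Difference = |25071 - 25121| = 50
        (Sum decreased by 50)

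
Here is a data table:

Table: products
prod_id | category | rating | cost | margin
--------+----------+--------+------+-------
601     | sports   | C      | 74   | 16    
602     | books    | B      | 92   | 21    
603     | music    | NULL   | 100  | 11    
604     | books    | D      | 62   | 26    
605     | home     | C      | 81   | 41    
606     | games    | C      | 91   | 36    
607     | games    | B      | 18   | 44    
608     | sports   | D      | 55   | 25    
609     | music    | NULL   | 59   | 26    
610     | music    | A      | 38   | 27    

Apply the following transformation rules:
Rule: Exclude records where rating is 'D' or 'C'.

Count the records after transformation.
5

Step 1: Count records to exclude
  - 2 (D) + 3 (C) = 5 records
Step 2: Total records: 10
Step 3: Remaining = 10 - 5 = 5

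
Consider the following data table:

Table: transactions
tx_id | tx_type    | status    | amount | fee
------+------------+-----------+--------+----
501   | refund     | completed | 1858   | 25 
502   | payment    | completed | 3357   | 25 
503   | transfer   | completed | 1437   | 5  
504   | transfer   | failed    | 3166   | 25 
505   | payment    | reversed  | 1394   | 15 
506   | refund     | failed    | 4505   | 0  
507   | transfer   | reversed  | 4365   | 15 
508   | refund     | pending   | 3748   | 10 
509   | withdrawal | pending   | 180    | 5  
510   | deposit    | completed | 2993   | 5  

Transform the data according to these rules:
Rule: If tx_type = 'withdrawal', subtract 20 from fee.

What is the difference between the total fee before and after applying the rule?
20

Step 1: Original sum of fee = 130
Step 2: 1 records have tx_type = 'withdrawal'
Step 3: Each affected record changes by -20
Step 4: Total change = 1 × -20 = -20
Step 5: New sum = 130 + -20 = 110
Step 6: Difference = |110 - 130| = 20
        (Sum decreased by 20)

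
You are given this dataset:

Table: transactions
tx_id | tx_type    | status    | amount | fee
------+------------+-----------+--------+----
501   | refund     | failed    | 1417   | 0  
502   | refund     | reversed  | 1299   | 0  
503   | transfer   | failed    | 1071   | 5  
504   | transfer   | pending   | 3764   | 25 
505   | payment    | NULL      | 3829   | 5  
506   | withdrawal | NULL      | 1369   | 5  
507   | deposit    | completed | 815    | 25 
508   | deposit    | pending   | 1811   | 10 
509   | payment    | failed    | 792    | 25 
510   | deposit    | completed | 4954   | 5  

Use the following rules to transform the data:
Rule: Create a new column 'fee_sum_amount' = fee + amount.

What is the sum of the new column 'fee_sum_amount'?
21226

Step 1: For each record, compute fee + amount
Example calculations:
  0 + 1417 = 1417
  0 + 1299 = 1299
  5 + 1071 = 1076
  ...
Step 2: Sum all derived values
Step 3: Total = 21226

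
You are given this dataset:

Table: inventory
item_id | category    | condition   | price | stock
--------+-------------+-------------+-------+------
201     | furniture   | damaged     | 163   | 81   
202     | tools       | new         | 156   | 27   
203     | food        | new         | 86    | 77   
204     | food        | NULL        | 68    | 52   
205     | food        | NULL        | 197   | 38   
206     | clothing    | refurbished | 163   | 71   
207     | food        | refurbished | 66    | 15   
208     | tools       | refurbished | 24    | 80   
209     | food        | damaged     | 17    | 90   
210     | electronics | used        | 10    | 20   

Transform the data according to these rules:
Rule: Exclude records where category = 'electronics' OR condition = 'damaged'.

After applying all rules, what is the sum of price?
760

Step 1: Find records where category = 'electronics' OR condition = 'damaged'
Step 2: 3 records match, summing to 190
Step 3: Original sum: 950
Step 4: Remaining sum = 950 - 190 = 760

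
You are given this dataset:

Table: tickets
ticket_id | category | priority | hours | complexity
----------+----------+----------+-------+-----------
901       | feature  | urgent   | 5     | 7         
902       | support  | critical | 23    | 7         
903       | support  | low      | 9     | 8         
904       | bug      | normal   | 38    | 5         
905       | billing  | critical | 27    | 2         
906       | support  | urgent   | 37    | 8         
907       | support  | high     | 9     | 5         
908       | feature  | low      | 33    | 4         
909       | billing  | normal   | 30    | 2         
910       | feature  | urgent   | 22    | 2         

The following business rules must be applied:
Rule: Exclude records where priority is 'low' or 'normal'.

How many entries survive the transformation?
6

Step 1: Count records to exclude
  - 2 (low) + 2 (normal) = 4 records
Step 2: Total records: 10
Step 3: Remaining = 10 - 4 = 6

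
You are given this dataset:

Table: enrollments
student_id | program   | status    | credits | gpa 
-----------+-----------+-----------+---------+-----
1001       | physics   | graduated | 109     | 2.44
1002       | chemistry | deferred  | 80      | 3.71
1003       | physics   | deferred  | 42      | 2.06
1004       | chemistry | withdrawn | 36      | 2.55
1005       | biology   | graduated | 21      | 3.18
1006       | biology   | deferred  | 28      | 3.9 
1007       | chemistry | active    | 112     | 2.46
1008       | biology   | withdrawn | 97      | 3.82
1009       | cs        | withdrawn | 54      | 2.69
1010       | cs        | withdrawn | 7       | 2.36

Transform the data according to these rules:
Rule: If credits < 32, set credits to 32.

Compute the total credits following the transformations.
626

Step 1: 3 records have credits < 32
Step 2: These records originally summed to 56
Step 3: After setting to minimum: 3 × 32 = 96
Step 4: Unaffected records sum: 530
Step 5: Final sum = 96 + 530 = 626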